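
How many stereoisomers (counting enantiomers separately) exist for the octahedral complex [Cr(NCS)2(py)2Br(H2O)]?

8

An octahedron has six vertices in three trans pairs; every non-trans pair is cis.
There are 6 geometric isomers: NCS trans, py trans; NCS cis, py cis (3 arrangements, 2 chiral); NCS cis, py trans; NCS trans, py cis.
Of these, 2 lack any improper symmetry element and so occur as enantiomeric pairs, giving 6 + 2 = 8 stereoisomers in total.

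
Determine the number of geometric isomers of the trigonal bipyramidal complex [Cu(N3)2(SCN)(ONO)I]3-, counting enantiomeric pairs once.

7

A trigonal bipyramid has two axial and three equatorial sites, which are chemically inequivalent.
Exhaustive case analysis gives 7 geometric isomers.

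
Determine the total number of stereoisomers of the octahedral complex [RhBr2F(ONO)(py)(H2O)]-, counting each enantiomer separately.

An octahedron has six vertices in three trans pairs; every non-trans pair is cis.
Placing the ligands in turn and identifying arrangements related by rotation or reflection leaves 9 distinct geometric isomers.
Of these, 6 lack any improper symmetry element and so occur as enantiomeric pairs, giving 9 + 6 = 15 stereoisomers in total.

15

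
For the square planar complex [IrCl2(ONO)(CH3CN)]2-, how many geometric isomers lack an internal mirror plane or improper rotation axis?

0

In a square planar complex each vertex has one trans partner and two cis neighbours.
Systematic placement gives 2 geometric isomers: Cl cis; Cl trans.
Each arrangement has an internal mirror plane or centre of symmetry, so none is chiral.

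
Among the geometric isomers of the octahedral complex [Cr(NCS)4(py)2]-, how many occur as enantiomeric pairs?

In an octahedral complex each vertex has one trans partner and four cis neighbours.
The distinct arrangements are (2 in all): py trans; py cis.
Each arrangement has an internal mirror plane or centre of symmetry, so none is chiral.

0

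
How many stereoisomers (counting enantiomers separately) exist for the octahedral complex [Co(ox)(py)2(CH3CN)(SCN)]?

The six octahedral sites form three mutually perpendicular trans pairs.
Each ox is bidentate and must span two cis positions.
Working through the distinct placements yields 4 geometric isomers: py cis (3 arrangements, 2 chiral); py trans.
Of these, 2 lack any improper symmetry element and so occur as enantiomeric pairs, giving 4 + 2 = 6 stereoisomers in total.

6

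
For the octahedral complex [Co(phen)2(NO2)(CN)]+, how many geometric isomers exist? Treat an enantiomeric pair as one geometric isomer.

2

Each phen is bidentate and must span two cis positions.
Systematic placement gives 2 geometric isomers: NO2 and CN mutually trans; NO2 and CN mutually cis (chiral).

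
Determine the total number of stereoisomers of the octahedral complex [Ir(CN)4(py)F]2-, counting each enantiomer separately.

The distinct arrangements are (2 in all): py and F mutually trans; py and F mutually cis.
Each arrangement has an internal mirror plane or centre of symmetry, so none is chiral.

2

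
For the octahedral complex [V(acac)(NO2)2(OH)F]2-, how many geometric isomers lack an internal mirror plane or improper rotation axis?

An octahedron has six vertices in three trans pairs; every non-trans pair is cis.
Each acac is bidentate and must span two cis positions.
The distinct arrangements are (4 in all): NO2 cis (3 arrangements, 2 chiral); NO2 trans.
Of these, 2 lack any improper symmetry element and so occur as enantiomeric pairs, giving 4 + 2 = 6 stereoisomers in total.

2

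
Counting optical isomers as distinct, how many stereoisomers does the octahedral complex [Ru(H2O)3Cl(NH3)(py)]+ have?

5

In an octahedral complex each vertex has one trans partner and four cis neighbours.
The distinct arrangements are (4 in all): H2O mer (3 arrangements); H2O fac (chiral).
One of these lacks any improper symmetry element and so occurs as an enantiomeric pair, giving 4 + 1 = 5 stereoisomers in total.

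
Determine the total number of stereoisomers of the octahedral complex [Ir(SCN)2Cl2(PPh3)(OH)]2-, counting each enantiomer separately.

8

The six octahedral sites form three mutually perpendicular trans pairs.
There are 6 geometric isomers: SCN trans, Cl trans; SCN cis, Cl trans; SCN trans, Cl cis; SCN cis, Cl cis (3 arrangements, 2 chiral).
Of these, 2 lack any improper symmetry element and so occur as enantiomeric pairs, giving 6 + 2 = 8 stereoisomers in total.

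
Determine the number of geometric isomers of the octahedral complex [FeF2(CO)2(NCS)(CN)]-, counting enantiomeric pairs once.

The six octahedral sites form three mutually perpendicular trans pairs.
There are 6 geometric isomers: F cis, CO cis (3 arrangements, 2 chiral); F trans, CO cis; F cis, CO trans; F trans, CO trans.

6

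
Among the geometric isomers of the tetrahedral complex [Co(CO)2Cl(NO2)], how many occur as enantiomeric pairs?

0

In a tetrahedral complex all four positions are equivalent and every pair of ligands is adjacent — there is no cis/trans distinction.
Only one geometric arrangement is possible.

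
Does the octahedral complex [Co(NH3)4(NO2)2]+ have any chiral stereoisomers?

An octahedron has six vertices in three trans pairs; every non-trans pair is cis.
There are 2 geometric isomers: NO2 trans; NO2 cis.
Each arrangement has an internal mirror plane or centre of symmetry, so none is chiral.

no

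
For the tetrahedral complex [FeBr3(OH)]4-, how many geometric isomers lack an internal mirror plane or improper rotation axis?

0

Only one geometric arrangement is possible.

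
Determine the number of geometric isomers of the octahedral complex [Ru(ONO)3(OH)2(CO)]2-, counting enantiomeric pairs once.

3

The distinct arrangements are (3 in all): ONO mer, OH cis; ONO mer, OH trans; ONO fac, OH cis.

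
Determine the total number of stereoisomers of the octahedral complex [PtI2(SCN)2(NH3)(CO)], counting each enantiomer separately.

The six octahedral sites form three mutually perpendicular trans pairs.
Systematic placement gives 6 geometric isomers: I cis, SCN trans; I cis, SCN cis (3 arrangements, 2 chiral); I trans, SCN trans; I trans, SCN cis.
Of these, 2 lack any improper symmetry element and so occur as enantiomeric pairs, giving 6 + 2 = 8 stereoisomers in total.

8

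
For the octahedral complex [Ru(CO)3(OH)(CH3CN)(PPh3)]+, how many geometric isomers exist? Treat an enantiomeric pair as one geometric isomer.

The six octahedral sites form three mutually perpendicular trans pairs.
There are 4 geometric isomers: CO mer (3 arrangements); CO fac (chiral).

4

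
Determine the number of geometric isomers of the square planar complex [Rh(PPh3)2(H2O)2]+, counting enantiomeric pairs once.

There are 2 geometric isomers: PPh3 cis; PPh3 trans.

2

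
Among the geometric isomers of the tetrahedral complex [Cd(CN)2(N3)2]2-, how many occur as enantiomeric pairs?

0

In a tetrahedral complex all four positions are equivalent and every pair of ligands is adjacent — there is no cis/trans distinction.
Only one geometric arrangement is possible.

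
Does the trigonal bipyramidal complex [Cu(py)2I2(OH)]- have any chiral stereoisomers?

yes

Exhaustive case analysis gives 5 geometric isomers.
One of these lacks any improper symmetry element and so occurs as an enantiomeric pair, giving 5 + 1 = 6 stereoisomers in total.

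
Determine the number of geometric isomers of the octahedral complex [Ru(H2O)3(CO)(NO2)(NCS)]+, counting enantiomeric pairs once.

An octahedron has six vertices in three trans pairs; every non-trans pair is cis.
The distinct arrangements are (4 in all): H2O mer (3 arrangements); H2O fac (chiral).

4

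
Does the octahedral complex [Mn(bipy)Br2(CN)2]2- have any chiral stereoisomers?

An octahedron has six vertices in three trans pairs; every non-trans pair is cis.
Each bipy is bidentate and must span two cis positions.
There are 3 geometric isomers: Br trans, CN cis; Br cis, CN cis (chiral); Br cis, CN trans.
One of these lacks any improper symmetry element and so occurs as an enantiomeric pair, giving 3 + 1 = 4 stereoisomers in total.

yes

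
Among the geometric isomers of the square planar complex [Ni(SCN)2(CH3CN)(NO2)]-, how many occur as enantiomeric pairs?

0

In a square planar complex each vertex has one trans partner and two cis neighbours.
The distinct arrangements are (2 in all): SCN cis; SCN trans.
Each arrangement has an internal mirror plane or centre of symmetry, so none is chiral.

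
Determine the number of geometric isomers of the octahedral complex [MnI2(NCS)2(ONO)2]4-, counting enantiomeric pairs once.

The six octahedral sites form three mutually perpendicular trans pairs.
Working through the distinct placements yields 5 geometric isomers: I trans, NCS trans, ONO trans; I trans, NCS cis, ONO cis; I cis, NCS cis, ONO trans; I cis, NCS cis, ONO cis (chiral); I cis, NCS trans, ONO cis.

5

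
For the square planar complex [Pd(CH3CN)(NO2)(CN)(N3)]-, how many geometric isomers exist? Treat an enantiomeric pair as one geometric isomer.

3

The distinct arrangements are (3 in all): (CH3CN/N3 trans, CN/NO2 trans); (CH3CN/NO2 trans, CN/N3 trans); (CH3CN/CN trans, N3/NO2 trans).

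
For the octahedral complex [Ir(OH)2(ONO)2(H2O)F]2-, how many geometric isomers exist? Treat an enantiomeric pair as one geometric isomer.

6

The six octahedral sites form three mutually perpendicular trans pairs.
Systematic placement gives 6 geometric isomers: OH trans, ONO trans; OH cis, ONO cis (3 arrangements, 2 chiral); OH cis, ONO trans; OH trans, ONO cis.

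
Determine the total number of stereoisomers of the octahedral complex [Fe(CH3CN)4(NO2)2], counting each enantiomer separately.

An octahedron has six vertices in three trans pairs; every non-trans pair is cis.
There are 2 geometric isomers: NO2 trans; NO2 cis.
Each arrangement has an internal mirror plane or centre of symmetry, so none is chiral.

2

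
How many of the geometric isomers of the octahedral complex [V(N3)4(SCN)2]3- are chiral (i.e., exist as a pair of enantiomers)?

0

In an octahedral complex each vertex has one trans partner and four cis neighbours.
The distinct arrangements are (2 in all): SCN trans; SCN cis.
Each arrangement has an internal mirror plane or centre of symmetry, so none is chiral.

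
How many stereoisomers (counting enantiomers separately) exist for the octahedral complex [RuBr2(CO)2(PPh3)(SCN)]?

The distinct arrangements are (6 in all): Br trans, CO trans; Br trans, CO cis; Br cis, CO cis (3 arrangements, 2 chiral); Br cis, CO trans.
Of these, 2 lack any improper symmetry element and so occur as enantiomeric pairs, giving 6 + 2 = 8 stereoisomers in total.

8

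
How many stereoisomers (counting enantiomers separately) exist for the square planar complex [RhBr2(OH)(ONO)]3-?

2

A square has two trans pairs of vertices; adjacent vertices are cis.
Working through the distinct placements yields 2 geometric isomers: Br cis; Br trans.
Each arrangement has an internal mirror plane or centre of symmetry, so none is chiral.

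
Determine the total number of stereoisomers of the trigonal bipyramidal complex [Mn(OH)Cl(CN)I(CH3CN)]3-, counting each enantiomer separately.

20

A trigonal bipyramid has two axial and three equatorial sites, which are chemically inequivalent.
Placing the ligands in turn and identifying arrangements related by rotation or reflection leaves 10 distinct geometric isomers.
Of these, 10 lack any improper symmetry element and so occur as enantiomeric pairs, giving 10 + 10 = 20 stereoisomers in total.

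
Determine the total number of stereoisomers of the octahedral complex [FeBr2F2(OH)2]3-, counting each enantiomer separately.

Working through the distinct placements yields 5 geometric isomers: Br trans, F trans, OH trans; Br trans, F cis, OH cis; Br cis, F cis, OH trans; Br cis, F cis, OH cis (chiral); Br cis, F trans, OH cis.
One of these lacks any improper symmetry element and so occurs as an enantiomeric pair, giving 5 + 1 = 6 stereoisomers in total.

6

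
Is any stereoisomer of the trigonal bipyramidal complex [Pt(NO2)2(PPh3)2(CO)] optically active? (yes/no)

yes

A trigonal bipyramid has two axial and three equatorial sites, which are chemically inequivalent.
Exhaustive case analysis gives 5 geometric isomers.
One of these lacks any improper symmetry element and so occurs as an enantiomeric pair, giving 5 + 1 = 6 stereoisomers in total.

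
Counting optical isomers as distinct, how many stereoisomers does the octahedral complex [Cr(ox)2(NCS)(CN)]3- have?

3

The six octahedral sites form three mutually perpendicular trans pairs.
Each ox is bidentate and must span two cis positions.
The distinct arrangements are (2 in all): NCS and CN mutually trans; NCS and CN mutually cis (chiral).
One of these lacks any improper symmetry element and so occurs as an enantiomeric pair, giving 2 + 1 = 3 stereoisomers in total.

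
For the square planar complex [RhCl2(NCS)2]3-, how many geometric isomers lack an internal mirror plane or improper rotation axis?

0

In a square planar complex each vertex has one trans partner and two cis neighbours.
Working through the distinct placements yields 2 geometric isomers: Cl cis; Cl trans.
Each arrangement has an internal mirror plane or centre of symmetry, so none is chiral.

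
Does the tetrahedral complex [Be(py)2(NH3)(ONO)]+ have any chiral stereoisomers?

In a tetrahedral complex all four positions are equivalent and every pair of ligands is adjacent — there is no cis/trans distinction.
Only one geometric arrangement is possible.

no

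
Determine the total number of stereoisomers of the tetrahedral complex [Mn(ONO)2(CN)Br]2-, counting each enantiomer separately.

1

All four vertices of a tetrahedron are equivalent and mutually adjacent, so cis/trans isomerism cannot arise.
Only one geometric arrangement is possible.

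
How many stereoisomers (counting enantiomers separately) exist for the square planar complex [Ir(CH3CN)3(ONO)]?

Only one geometric arrangement is possible.

1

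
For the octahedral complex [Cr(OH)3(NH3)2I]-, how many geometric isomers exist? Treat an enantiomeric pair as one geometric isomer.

The six octahedral sites form three mutually perpendicular trans pairs.
The distinct arrangements are (3 in all): OH mer, NH3 cis; OH mer, NH3 trans; OH fac, NH3 cis.

3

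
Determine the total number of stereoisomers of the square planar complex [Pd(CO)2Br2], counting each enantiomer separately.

2

In a square planar complex each vertex has one trans partner and two cis neighbours.
There are 2 geometric isomers: CO cis; CO trans.
Each arrangement has an internal mirror plane or centre of symmetry, so none is chiral.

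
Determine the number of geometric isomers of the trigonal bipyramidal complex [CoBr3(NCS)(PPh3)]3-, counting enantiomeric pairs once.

4

In a trigonal bipyramid the two axial positions differ from the three equatorial ones.
Systematic placement gives 4 geometric isomers: NCS equatorial, PPh3 equatorial; NCS axial, PPh3 equatorial; NCS equatorial, PPh3 axial; NCS axial, PPh3 axial.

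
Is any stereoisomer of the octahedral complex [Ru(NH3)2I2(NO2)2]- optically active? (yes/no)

yes

In an octahedral complex each vertex has one trans partner and four cis neighbours.
The distinct arrangements are (5 in all): NH3 trans, I trans, NO2 trans; NH3 cis, I trans, NO2 cis; NH3 cis, I cis, NO2 trans; NH3 cis, I cis, NO2 cis (chiral); NH3 trans, I cis, NO2 cis.
One of these lacks any improper symmetry element and so occurs as an enantiomeric pair, giving 5 + 1 = 6 stereoisomers in total.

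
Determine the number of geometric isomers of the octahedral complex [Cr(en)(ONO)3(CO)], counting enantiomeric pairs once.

In an octahedral complex each vertex has one trans partner and four cis neighbours.
Each en is bidentate and must span two cis positions.
The distinct arrangements are (2 in all): ONO fac; ONO mer.

2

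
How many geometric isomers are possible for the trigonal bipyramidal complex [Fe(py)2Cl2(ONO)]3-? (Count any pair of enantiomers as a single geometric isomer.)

5

A trigonal bipyramid has two axial and three equatorial sites, which are chemically inequivalent.
Exhaustive case analysis gives 5 geometric isomers.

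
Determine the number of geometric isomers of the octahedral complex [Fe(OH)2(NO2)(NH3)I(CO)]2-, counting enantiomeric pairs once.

An octahedron has six vertices in three trans pairs; every non-trans pair is cis.
Placing the ligands in turn and identifying arrangements related by rotation or reflection leaves 9 distinct geometric isomers.

9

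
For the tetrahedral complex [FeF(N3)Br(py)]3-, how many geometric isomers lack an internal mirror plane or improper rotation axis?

1

Only one geometric arrangement is possible; it has no improper symmetry element, so it exists as a pair of enantiomers (2 stereoisomers).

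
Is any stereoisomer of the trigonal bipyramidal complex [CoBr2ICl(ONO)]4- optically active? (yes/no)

yes

Placing the ligands in turn and identifying arrangements related by rotation or reflection leaves 7 distinct geometric isomers.
Of these, 3 lack any improper symmetry element and so occur as enantiomeric pairs, giving 7 + 3 = 10 stereoisomers in total.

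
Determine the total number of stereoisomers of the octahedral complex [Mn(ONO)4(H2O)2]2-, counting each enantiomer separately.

An octahedron has six vertices in three trans pairs; every non-trans pair is cis.
Working through the distinct placements yields 2 geometric isomers: H2O trans; H2O cis.
Each arrangement has an internal mirror plane or centre of symmetry, so none is chiral.

2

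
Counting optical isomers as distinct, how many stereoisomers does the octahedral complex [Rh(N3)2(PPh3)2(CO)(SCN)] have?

The six octahedral sites form three mutually perpendicular trans pairs.
Working through the distinct placements yields 6 geometric isomers: N3 cis, PPh3 cis (3 arrangements, 2 chiral); N3 cis, PPh3 trans; N3 trans, PPh3 cis; N3 trans, PPh3 trans.
Of these, 2 lack any improper symmetry element and so occur as enantiomeric pairs, giving 6 + 2 = 8 stereoisomers in total.

8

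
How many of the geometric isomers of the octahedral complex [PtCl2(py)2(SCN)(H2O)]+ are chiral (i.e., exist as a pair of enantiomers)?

2

An octahedron has six vertices in three trans pairs; every non-trans pair is cis.
There are 6 geometric isomers: Cl trans, py trans; Cl trans, py cis; Cl cis, py trans; Cl cis, py cis (3 arrangements, 2 chiral).
Of these, 2 lack any improper symmetry element and so occur as enantiomeric pairs, giving 6 + 2 = 8 stereoisomers in total.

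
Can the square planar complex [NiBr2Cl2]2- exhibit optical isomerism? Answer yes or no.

In a square planar complex each vertex has one trans partner and two cis neighbours.
Working through the distinct placements yields 2 geometric isomers: Br cis; Br trans.
Each arrangement has an internal mirror plane or centre of symmetry, so none is chiral.

no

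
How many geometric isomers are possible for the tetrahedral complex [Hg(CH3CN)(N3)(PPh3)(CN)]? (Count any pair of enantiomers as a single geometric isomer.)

All four vertices of a tetrahedron are equivalent and mutually adjacent, so cis/trans isomerism cannot arise.
Only one geometric arrangement is possible; it has no improper symmetry element, so it exists as a pair of enantiomers (2 stereoisomers).

1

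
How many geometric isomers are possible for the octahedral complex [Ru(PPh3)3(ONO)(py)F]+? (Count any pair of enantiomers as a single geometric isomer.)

The distinct arrangements are (4 in all): PPh3 mer (3 arrangements); PPh3 fac (chiral).

4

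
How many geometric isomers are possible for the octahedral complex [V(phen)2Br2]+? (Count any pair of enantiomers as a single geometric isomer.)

An octahedron has six vertices in three trans pairs; every non-trans pair is cis.
Each phen is bidentate and must span two cis positions.
Working through the distinct placements yields 2 geometric isomers: Br trans; Br cis (chiral).

2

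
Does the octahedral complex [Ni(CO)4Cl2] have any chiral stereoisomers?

no

An octahedron has six vertices in three trans pairs; every non-trans pair is cis.
Systematic placement gives 2 geometric isomers: Cl trans; Cl cis.
Each arrangement has an internal mirror plane or centre of symmetry, so none is chiral.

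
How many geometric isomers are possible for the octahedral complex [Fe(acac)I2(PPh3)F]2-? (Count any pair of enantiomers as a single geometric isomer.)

4

The six octahedral sites form three mutually perpendicular trans pairs.
Each acac is bidentate and must span two cis positions.
The distinct arrangements are (4 in all): I cis (3 arrangements, 2 chiral); I trans.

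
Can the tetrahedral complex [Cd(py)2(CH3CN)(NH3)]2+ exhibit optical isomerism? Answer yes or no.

no

Only one geometric arrangement is possible.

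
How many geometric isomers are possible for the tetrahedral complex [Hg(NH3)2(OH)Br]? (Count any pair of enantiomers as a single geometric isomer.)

1

In a tetrahedral complex all four positions are equivalent and every pair of ligands is adjacent — there is no cis/trans distinction.
Only one geometric arrangement is possible.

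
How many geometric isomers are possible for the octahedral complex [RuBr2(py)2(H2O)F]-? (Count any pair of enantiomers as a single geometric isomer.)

6

In an octahedral complex each vertex has one trans partner and four cis neighbours.
There are 6 geometric isomers: Br trans, py trans; Br trans, py cis; Br cis, py trans; Br cis, py cis (3 arrangements, 2 chiral).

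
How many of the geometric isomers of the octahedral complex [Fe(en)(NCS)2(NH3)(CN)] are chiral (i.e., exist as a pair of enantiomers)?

An octahedron has six vertices in three trans pairs; every non-trans pair is cis.
Each en is bidentate and must span two cis positions.
There are 4 geometric isomers: NCS cis (3 arrangements, 2 chiral); NCS trans.
Of these, 2 lack any improper symmetry element and so occur as enantiomeric pairs, giving 4 + 2 = 6 stereoisomers in total.

2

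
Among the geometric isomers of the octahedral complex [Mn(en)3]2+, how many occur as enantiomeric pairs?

1

An octahedron has six vertices in three trans pairs; every non-trans pair is cis.
Each en is bidentate and must span two cis positions.
Only one geometric arrangement is possible; it has no improper symmetry element, so it exists as a pair of enantiomers (2 stereoisomers).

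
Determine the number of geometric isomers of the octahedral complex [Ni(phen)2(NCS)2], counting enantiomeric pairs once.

In an octahedral complex each vertex has one trans partner and four cis neighbours.
Each phen is bidentate and must span two cis positions.
There are 2 geometric isomers: NCS trans; NCS cis (chiral).

2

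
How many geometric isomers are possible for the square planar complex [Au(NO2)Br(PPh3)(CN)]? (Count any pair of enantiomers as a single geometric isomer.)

3

In a square planar complex each vertex has one trans partner and two cis neighbours.
There are 3 geometric isomers: (Br/NO2 trans, CN/PPh3 trans); (Br/PPh3 trans, CN/NO2 trans); (Br/CN trans, NO2/PPh3 trans).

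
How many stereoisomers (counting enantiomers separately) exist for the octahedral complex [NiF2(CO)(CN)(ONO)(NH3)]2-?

In an octahedral complex each vertex has one trans partner and four cis neighbours.
Exhaustive case analysis gives 9 geometric isomers.
Of these, 6 lack any improper symmetry element and so occur as enantiomeric pairs, giving 9 + 6 = 15 stereoisomers in total.

15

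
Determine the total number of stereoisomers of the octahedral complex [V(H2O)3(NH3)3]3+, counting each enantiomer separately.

2

Systematic placement gives 2 geometric isomers: H2O mer; H2O fac.
Each arrangement has an internal mirror plane or centre of symmetry, so none is chiral.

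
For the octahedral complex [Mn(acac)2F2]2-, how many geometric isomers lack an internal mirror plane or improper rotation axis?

Each acac is bidentate and must span two cis positions.
The distinct arrangements are (2 in all): F trans; F cis (chiral).
One of these lacks any improper symmetry element and so occurs as an enantiomeric pair, giving 2 + 1 = 3 stereoisomers in total.

1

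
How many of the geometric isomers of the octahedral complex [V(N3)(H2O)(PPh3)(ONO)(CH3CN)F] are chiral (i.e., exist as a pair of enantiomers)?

The six octahedral sites form three mutually perpendicular trans pairs.
Exhaustive case analysis gives 15 geometric isomers.
Of these, 15 lack any improper symmetry element and so occur as enantiomeric pairs, giving 15 + 15 = 30 stereoisomers in total.

15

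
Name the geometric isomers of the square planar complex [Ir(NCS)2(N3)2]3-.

cis and trans

In a square planar complex each vertex has one trans partner and two cis neighbours.
The distinct arrangements are (2 in all): NCS cis; NCS trans.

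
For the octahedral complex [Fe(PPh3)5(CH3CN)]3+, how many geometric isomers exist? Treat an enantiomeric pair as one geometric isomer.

The six octahedral sites form three mutually perpendicular trans pairs.
Only one geometric arrangement is possible.

1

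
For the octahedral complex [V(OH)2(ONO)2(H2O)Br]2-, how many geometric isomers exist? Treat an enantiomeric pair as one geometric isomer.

Systematic placement gives 6 geometric isomers: OH trans, ONO trans; OH cis, ONO cis (3 arrangements, 2 chiral); OH cis, ONO trans; OH trans, ONO cis.

6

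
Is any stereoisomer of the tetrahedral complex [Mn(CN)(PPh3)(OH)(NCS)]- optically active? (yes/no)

yes

In a tetrahedral complex all four positions are equivalent and every pair of ligands is adjacent — there is no cis/trans distinction.
Only one geometric arrangement is possible; it has no improper symmetry element, so it exists as a pair of enantiomers (2 stereoisomers).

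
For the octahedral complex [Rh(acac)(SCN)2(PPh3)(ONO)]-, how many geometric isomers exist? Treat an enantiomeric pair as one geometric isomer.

4

In an octahedral complex each vertex has one trans partner and four cis neighbours.
Each acac is bidentate and must span two cis positions.
The distinct arrangements are (4 in all): SCN cis (3 arrangements, 2 chiral); SCN trans.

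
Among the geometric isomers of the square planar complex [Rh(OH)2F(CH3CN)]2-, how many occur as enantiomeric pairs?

Systematic placement gives 2 geometric isomers: OH cis; OH trans.
Each arrangement has an internal mirror plane or centre of symmetry, so none is chiral.

0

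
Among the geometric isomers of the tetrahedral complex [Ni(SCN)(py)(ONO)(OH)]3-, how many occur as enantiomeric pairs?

In a tetrahedral complex all four positions are equivalent and every pair of ligands is adjacent — there is no cis/trans distinction.
Only one geometric arrangement is possible; it has no improper symmetry element, so it exists as a pair of enantiomers (2 stereoisomers).

1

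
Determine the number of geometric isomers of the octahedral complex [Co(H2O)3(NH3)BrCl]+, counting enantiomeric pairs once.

4

The distinct arrangements are (4 in all): H2O mer (3 arrangements); H2O fac (chiral).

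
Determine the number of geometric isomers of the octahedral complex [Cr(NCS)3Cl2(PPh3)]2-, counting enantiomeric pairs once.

3

An octahedron has six vertices in three trans pairs; every non-trans pair is cis.
There are 3 geometric isomers: NCS mer, Cl trans; NCS fac, Cl cis; NCS mer, Cl cis.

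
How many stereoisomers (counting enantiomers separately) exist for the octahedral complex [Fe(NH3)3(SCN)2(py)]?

The distinct arrangements are (3 in all): NH3 mer, SCN cis; NH3 mer, SCN trans; NH3 fac, SCN cis.
Each arrangement has an internal mirror plane or centre of symmetry, so none is chiral.

3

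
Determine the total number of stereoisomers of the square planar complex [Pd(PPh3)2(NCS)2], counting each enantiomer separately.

2

In a square planar complex each vertex has one trans partner and two cis neighbours.
Working through the distinct placements yields 2 geometric isomers: PPh3 cis; PPh3 trans.
Each arrangement has an internal mirror plane or centre of symmetry, so none is chiral.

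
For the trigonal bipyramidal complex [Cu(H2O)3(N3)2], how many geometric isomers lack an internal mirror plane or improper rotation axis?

A trigonal bipyramid has two axial and three equatorial sites, which are chemically inequivalent.
Systematic placement gives 3 geometric isomers: N3 both equatorial; N3 one axial, one equatorial; N3 both axial.
Each arrangement has an internal mirror plane or centre of symmetry, so none is chiral.

0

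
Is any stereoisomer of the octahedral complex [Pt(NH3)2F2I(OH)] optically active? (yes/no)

The six octahedral sites form three mutually perpendicular trans pairs.
There are 6 geometric isomers: NH3 cis, F trans; NH3 trans, F trans; NH3 cis, F cis (3 arrangements, 2 chiral); NH3 trans, F cis.
Of these, 2 lack any improper symmetry element and so occur as enantiomeric pairs, giving 6 + 2 = 8 stereoisomers in total.

yes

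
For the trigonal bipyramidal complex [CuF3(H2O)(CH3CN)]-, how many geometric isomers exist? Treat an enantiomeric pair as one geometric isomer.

4

A trigonal bipyramid has two axial and three equatorial sites, which are chemically inequivalent.
Systematic placement gives 4 geometric isomers: H2O equatorial, CH3CN axial; H2O axial, CH3CN axial; H2O equatorial, CH3CN equatorial; H2O axial, CH3CN equatorial.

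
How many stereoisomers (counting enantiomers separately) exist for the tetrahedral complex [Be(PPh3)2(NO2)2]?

1

All four vertices of a tetrahedron are equivalent and mutually adjacent, so cis/trans isomerism cannot arise.
Only one geometric arrangement is possible.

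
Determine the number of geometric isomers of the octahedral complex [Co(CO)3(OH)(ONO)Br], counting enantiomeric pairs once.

4

An octahedron has six vertices in three trans pairs; every non-trans pair is cis.
Working through the distinct placements yields 4 geometric isomers: CO mer (3 arrangements); CO fac (chiral).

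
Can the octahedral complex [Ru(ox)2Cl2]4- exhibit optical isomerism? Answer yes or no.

yes

In an octahedral complex each vertex has one trans partner and four cis neighbours.
Each ox is bidentate and must span two cis positions.
There are 2 geometric isomers: Cl trans; Cl cis (chiral).
One of these lacks any improper symmetry element and so occurs as an enantiomeric pair, giving 2 + 1 = 3 stereoisomers in total.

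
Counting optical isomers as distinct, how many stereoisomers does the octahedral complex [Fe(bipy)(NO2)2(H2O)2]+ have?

4

In an octahedral complex each vertex has one trans partner and four cis neighbours.
Each bipy is bidentate and must span two cis positions.
Working through the distinct placements yields 3 geometric isomers: NO2 cis, H2O trans; NO2 cis, H2O cis (chiral); NO2 trans, H2O cis.
One of these lacks any improper symmetry element and so occurs as an enantiomeric pair, giving 3 + 1 = 4 stereoisomers in total.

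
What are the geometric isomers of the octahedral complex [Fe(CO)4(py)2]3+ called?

The six octahedral sites form three mutually perpendicular trans pairs.
Systematic placement gives 2 geometric isomers: py trans; py cis.

cis and trans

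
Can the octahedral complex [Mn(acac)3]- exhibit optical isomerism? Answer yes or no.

yes

In an octahedral complex each vertex has one trans partner and four cis neighbours.
Each acac is bidentate and must span two cis positions.
Only one geometric arrangement is possible; it has no improper symmetry element, so it exists as a pair of enantiomers (2 stereoisomers).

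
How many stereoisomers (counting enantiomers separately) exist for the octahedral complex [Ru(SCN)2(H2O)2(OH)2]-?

6

An octahedron has six vertices in three trans pairs; every non-trans pair is cis.
Systematic placement gives 5 geometric isomers: SCN trans, H2O trans, OH trans; SCN cis, H2O trans, OH cis; SCN trans, H2O cis, OH cis; SCN cis, H2O cis, OH cis (chiral); SCN cis, H2O cis, OH trans.
One of these lacks any improper symmetry element and so occurs as an enantiomeric pair, giving 5 + 1 = 6 stereoisomers in total.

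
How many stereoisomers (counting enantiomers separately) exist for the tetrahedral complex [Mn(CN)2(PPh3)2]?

1

Only one geometric arrangement is possible.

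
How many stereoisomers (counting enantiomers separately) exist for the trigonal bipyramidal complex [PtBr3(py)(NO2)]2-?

4

A trigonal bipyramid has two axial and three equatorial sites, which are chemically inequivalent.
The distinct arrangements are (4 in all): py equatorial, NO2 equatorial; py equatorial, NO2 axial; py axial, NO2 equatorial; py axial, NO2 axial.
Each arrangement has an internal mirror plane or centre of symmetry, so none is chiral.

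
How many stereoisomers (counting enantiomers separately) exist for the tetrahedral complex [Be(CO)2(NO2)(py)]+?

1

In a tetrahedral complex all four positions are equivalent and every pair of ligands is adjacent — there is no cis/trans distinction.
Only one geometric arrangement is possible.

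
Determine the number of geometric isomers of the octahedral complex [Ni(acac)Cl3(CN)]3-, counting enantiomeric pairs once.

2

An octahedron has six vertices in three trans pairs; every non-trans pair is cis.
Each acac is bidentate and must span two cis positions.
Working through the distinct placements yields 2 geometric isomers: Cl fac; Cl mer.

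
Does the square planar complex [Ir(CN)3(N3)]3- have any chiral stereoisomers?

In a square planar complex each vertex has one trans partner and two cis neighbours.
Only one geometric arrangement is possible.

no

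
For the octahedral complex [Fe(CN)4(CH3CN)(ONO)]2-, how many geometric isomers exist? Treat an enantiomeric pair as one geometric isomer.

2

There are 2 geometric isomers: CH3CN and ONO mutually cis; CH3CN and ONO mutually trans.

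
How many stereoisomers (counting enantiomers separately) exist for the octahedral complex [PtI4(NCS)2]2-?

The six octahedral sites form three mutually perpendicular trans pairs.
The distinct arrangements are (2 in all): NCS trans; NCS cis.
Each arrangement has an internal mirror plane or centre of symmetry, so none is chiral.

2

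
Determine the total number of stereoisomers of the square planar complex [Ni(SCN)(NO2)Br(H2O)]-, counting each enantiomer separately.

In a square planar complex each vertex has one trans partner and two cis neighbours.
Working through the distinct placements yields 3 geometric isomers: (Br/NO2 trans, H2O/SCN trans); (Br/SCN trans, H2O/NO2 trans); (Br/H2O trans, NO2/SCN trans).
Each arrangement has an internal mirror plane or centre of symmetry, so none is chiral.

3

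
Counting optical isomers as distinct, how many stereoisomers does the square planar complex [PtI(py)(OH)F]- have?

A square has two trans pairs of vertices; adjacent vertices are cis.
Working through the distinct placements yields 3 geometric isomers: (F/OH trans, I/py trans); (F/py trans, I/OH trans); (F/I trans, OH/py trans).
Each arrangement has an internal mirror plane or centre of symmetry, so none is chiral.

3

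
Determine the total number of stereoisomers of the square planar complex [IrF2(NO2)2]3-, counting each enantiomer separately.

2

In a square planar complex each vertex has one trans partner and two cis neighbours.
Working through the distinct placements yields 2 geometric isomers: F cis; F trans.
Each arrangement has an internal mirror plane or centre of symmetry, so none is chiral.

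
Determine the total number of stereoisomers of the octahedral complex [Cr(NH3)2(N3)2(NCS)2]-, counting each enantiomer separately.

An octahedron has six vertices in three trans pairs; every non-trans pair is cis.
The distinct arrangements are (5 in all): NH3 trans, N3 trans, NCS trans; NH3 cis, N3 trans, NCS cis; NH3 trans, N3 cis, NCS cis; NH3 cis, N3 cis, NCS cis (chiral); NH3 cis, N3 cis, NCS trans.
One of these lacks any improper symmetry element and so occurs as an enantiomeric pair, giving 5 + 1 = 6 stereoisomers in total.

6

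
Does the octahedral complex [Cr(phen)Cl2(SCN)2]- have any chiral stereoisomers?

The six octahedral sites form three mutually perpendicular trans pairs.
Each phen is bidentate and must span two cis positions.
There are 3 geometric isomers: Cl trans, SCN cis; Cl cis, SCN cis (chiral); Cl cis, SCN trans.
One of these lacks any improper symmetry element and so occurs as an enantiomeric pair, giving 3 + 1 = 4 stereoisomers in total.

yes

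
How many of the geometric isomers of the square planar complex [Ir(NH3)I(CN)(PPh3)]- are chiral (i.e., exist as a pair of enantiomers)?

0

A square has two trans pairs of vertices; adjacent vertices are cis.
Working through the distinct placements yields 3 geometric isomers: (CN/NH3 trans, I/PPh3 trans); (CN/PPh3 trans, I/NH3 trans); (CN/I trans, NH3/PPh3 trans).
Each arrangement has an internal mirror plane or centre of symmetry, so none is chiral.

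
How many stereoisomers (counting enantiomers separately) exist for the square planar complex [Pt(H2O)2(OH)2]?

A square has two trans pairs of vertices; adjacent vertices are cis.
There are 2 geometric isomers: H2O cis; H2O trans.
Each arrangement has an internal mirror plane or centre of symmetry, so none is chiral.

2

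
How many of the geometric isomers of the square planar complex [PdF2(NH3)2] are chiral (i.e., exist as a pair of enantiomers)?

A square has two trans pairs of vertices; adjacent vertices are cis.
The distinct arrangements are (2 in all): F cis; F trans.
Each arrangement has an internal mirror plane or centre of symmetry, so none is chiral.

0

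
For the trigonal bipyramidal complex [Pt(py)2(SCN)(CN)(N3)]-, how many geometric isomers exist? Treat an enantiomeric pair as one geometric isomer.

7

In a trigonal bipyramid the two axial positions differ from the three equatorial ones.
Placing the ligands in turn and identifying arrangements related by rotation or reflection leaves 7 distinct geometric isomers.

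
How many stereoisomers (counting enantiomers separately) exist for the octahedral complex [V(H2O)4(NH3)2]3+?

An octahedron has six vertices in three trans pairs; every non-trans pair is cis.
There are 2 geometric isomers: NH3 trans; NH3 cis.
Each arrangement has an internal mirror plane or centre of symmetry, so none is chiral.

2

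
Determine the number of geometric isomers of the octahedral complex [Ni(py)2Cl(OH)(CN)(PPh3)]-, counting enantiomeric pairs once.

9

An octahedron has six vertices in three trans pairs; every non-trans pair is cis.
Systematic enumeration (placing each ligand type in turn and discarding arrangements equivalent by rotation or reflection) gives 9 geometric isomers.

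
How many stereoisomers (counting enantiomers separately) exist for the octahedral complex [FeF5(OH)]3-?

Only one geometric arrangement is possible.

1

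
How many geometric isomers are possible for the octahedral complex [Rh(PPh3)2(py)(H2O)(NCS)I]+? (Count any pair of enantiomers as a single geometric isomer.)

9

In an octahedral complex each vertex has one trans partner and four cis neighbours.
Systematic enumeration (placing each ligand type in turn and discarding arrangements equivalent by rotation or reflection) gives 9 geometric isomers.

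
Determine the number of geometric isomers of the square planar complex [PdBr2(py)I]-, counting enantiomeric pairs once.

2

Systematic placement gives 2 geometric isomers: Br cis; Br trans.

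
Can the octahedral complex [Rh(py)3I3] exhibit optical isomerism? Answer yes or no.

no

An octahedron has six vertices in three trans pairs; every non-trans pair is cis.
The distinct arrangements are (2 in all): py mer; py fac.
Each arrangement has an internal mirror plane or centre of symmetry, so none is chiral.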